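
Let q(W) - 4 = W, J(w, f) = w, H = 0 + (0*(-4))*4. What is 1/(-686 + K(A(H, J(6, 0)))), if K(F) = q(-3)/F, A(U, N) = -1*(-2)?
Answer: -2/1371 ≈ -0.0014588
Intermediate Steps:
H = 0 (H = 0 + 0*4 = 0 + 0 = 0)
A(U, N) = 2
q(W) = 4 + W
K(F) = 1/F (K(F) = (4 - 3)/F = 1/F)
1/(-686 + K(A(H, J(6, 0)))) = 1/(-686 + 1/2) = 1/(-686 + ½) = 1/(-1371/2) = -2/1371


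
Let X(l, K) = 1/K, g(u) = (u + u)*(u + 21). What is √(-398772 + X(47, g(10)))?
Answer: I*√38321989045/310 ≈ 631.48*I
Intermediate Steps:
g(u) = 2*u*(21 + u) (g(u) = (2*u)*(21 + u) = 2*u*(21 + u))
√(-398772 + X(47, g(10))) = √(-398772 + 1/(2*10*(21 + 10))) = √(-398772 + 1/(2*10*31)) = √(-398772 + 1/620) = √(-247238639/620) = I*√38321989045/310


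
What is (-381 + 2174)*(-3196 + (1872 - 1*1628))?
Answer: -5292936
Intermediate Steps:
(-381 + 2174)*(-3196 + (1872 - 1*1628)) = 1793*(-3196 + (1872 - 1628)) = 1793*(-3196 + 244) = 1793*(-2952) = -5292936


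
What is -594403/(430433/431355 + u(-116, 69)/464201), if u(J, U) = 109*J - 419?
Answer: -119020535754079065/194172638668 ≈ -6.1296e+5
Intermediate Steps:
u(J, U) = -419 + 109*J
-594403/(430433/431355 + u(-116, 69)/464201) = -594403/(430433/431355 + (-419 + 109*(-116))/464201) = -594403/(430433*(1/431355) + (-419 - 12644)*(1/464201)) = -594403/(430433/431355 - 13063*1/464201) = -594403/(430433/431355 - 13063/464201) = -594403/194172638668/200235422355 = -594403*200235422355/194172638668 = -119020535754079065/194172638668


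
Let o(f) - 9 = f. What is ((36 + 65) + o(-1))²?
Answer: 11881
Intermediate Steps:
o(f) = 9 + f
((36 + 65) + o(-1))² = ((36 + 65) + (9 - 1))² = (101 + 8)² = 109² = 11881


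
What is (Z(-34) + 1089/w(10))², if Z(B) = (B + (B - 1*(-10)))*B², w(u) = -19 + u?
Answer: 4511674561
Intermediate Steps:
Z(B) = B²*(10 + 2*B) (Z(B) = (B + (B + 10))*B² = (B + (10 + B))*B² = (10 + 2*B)*B² = B²*(10 + 2*B))
(Z(-34) + 1089/w(10))² = (2*(-34)²*(5 - 34) + 1089/(-19 + 10))² = (2*1156*(-29) + 1089/(-9))² = (-67048 + 1089*(-⅑))² = (-67048 - 121)² = (-67169)² = 4511674561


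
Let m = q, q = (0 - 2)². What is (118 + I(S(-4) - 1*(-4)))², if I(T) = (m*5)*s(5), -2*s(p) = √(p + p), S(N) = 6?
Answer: 14924 - 2360*√10 ≈ 7461.0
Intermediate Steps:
s(p) = -√2*√p/2 (s(p) = -√(p + p)/2 = -√2*√p/2)
q = 4 (q = (-2)² = 4)
m = 4
I(T) = -10*√10 (I(T) = (4*5)*(-√2*√5/2) = 20*(-√10/2) = -10*√10)
(118 + I(S(-4) - 1*(-4)))² = (118 - 10*√10)²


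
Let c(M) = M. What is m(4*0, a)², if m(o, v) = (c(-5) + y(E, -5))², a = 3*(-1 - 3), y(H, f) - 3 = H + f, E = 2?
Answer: 625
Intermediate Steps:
y(H, f) = 3 + H + f (y(H, f) = 3 + (H + f) = 3 + H + f)
a = -12 (a = 3*(-4) = -12)
m(o, v) = 25 (m(o, v) = (-5 + (3 + 2 - 5))² = (-5 + 0)² = (-5)² = 25)
m(4*0, a)² = 25² = 625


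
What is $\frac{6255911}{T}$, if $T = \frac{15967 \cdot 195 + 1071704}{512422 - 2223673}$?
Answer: $- \frac{10705433954661}{4185269} \approx -2.5579 \cdot 10^{6}$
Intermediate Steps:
$T = - \frac{4185269}{1711251}$ ($T = \frac{3113565 + 1071704}{-1711251} = 4185269 \left(- \frac{1}{1711251}\right) = - \frac{4185269}{1711251} \approx -2.4457$)
$\frac{6255911}{T} = \frac{6255911}{- \frac{4185269}{1711251}} = 6255911 \left(- \frac{1711251}{4185269}\right) = - \frac{10705433954661}{4185269}$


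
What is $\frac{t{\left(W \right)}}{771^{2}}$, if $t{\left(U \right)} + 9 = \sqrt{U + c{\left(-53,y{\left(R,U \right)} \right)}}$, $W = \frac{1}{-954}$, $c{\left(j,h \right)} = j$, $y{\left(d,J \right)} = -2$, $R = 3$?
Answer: $- \frac{1}{66049} + \frac{i \sqrt{5359678}}{189032238} \approx -1.514 \cdot 10^{-5} + 1.2247 \cdot 10^{-5} i$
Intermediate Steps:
$W = - \frac{1}{954} \approx -0.0010482$
$t{\left(U \right)} = -9 + \sqrt{-53 + U}$ ($t{\left(U \right)} = -9 + \sqrt{U - 53} = -9 + \sqrt{-53 + U}$)
$\frac{t{\left(W \right)}}{771^{2}} = \frac{-9 + \sqrt{-53 - \frac{1}{954}}}{771^{2}} = \frac{-9 + \sqrt{- \frac{50563}{954}}}{594441} = \left(-9 + \frac{i \sqrt{5359678}}{318}\right) \frac{1}{594441} = - \frac{1}{66049} + \frac{i \sqrt{5359678}}{189032238}$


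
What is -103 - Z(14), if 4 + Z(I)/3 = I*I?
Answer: -679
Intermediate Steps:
Z(I) = -12 + 3*I**2 (Z(I) = -12 + 3*(I*I) = -12 + 3*I**2)
-103 - Z(14) = -103 - (-12 + 3*14**2) = -103 - (-12 + 3*196) = -103 - (-12 + 588) = -103 - 1*576 = -103 - 576 = -679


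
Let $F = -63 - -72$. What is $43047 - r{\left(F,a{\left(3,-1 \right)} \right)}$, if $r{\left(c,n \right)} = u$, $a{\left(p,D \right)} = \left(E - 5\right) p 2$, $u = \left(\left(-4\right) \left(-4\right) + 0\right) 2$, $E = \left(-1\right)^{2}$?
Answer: $43015$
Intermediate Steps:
$E = 1$
$F = 9$ ($F = -63 + 72 = 9$)
$u = 32$ ($u = \left(16 + 0\right) 2 = 16 \cdot 2 = 32$)
$a{\left(p,D \right)} = - 8 p$ ($a{\left(p,D \right)} = \left(1 - 5\right) p 2 = - 4 \cdot 2 p = - 8 p$)
$r{\left(c,n \right)} = 32$
$43047 - r{\left(F,a{\left(3,-1 \right)} \right)} = 43047 - 32 = 43015$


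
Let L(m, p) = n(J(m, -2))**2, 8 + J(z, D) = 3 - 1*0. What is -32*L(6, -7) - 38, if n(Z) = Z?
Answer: -838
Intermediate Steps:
J(z, D) = -5 (J(z, D) = -8 + (3 - 1*0) = -8 + (3 + 0) = -8 + 3 = -5)
L(m, p) = 25 (L(m, p) = (-5)**2 = 25)
-32*L(6, -7) - 38 = -32*25 - 38 = -800 - 38 = -838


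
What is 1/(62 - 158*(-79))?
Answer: 1/12544 ≈ 7.9719e-5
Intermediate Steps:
1/(62 - 158*(-79)) = 1/(62 + 12482) = 1/12544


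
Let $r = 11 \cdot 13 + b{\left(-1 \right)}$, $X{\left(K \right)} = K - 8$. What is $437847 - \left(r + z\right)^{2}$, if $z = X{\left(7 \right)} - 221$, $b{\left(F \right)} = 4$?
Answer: $432222$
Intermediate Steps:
$X{\left(K \right)} = -8 + K$ ($X{\left(K \right)} = K - 8 = -8 + K$)
$r = 147$ ($r = 11 \cdot 13 + 4 = 143 + 4 = 147$)
$z = -222$ ($z = \left(-8 + 7\right) - 221 = -1 - 221 = -222$)
$437847 - \left(r + z\right)^{2} = 437847 - \left(147 - 222\right)^{2} = 437847 - \left(-75\right)^{2} = 437847 - 5625 = 432222$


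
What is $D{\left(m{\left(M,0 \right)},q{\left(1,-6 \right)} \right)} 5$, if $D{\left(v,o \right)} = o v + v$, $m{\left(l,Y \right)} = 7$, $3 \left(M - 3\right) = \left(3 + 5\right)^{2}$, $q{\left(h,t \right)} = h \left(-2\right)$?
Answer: $-35$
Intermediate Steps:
$q{\left(h,t \right)} = - 2 h$
$M = \frac{73}{3}$ ($M = 3 + \frac{\left(3 + 5\right)^{2}}{3} = 3 + \frac{8^{2}}{3} = 3 + \frac{1}{3} \cdot 64 = 3 + \frac{64}{3} = \frac{73}{3} \approx 24.333$)
$D{\left(v,o \right)} = v + o v$
$D{\left(m{\left(M,0 \right)},q{\left(1,-6 \right)} \right)} 5 = 7 \left(1 - 2\right) 5 = 7 \left(-1\right) 5 = \left(-7\right) 5 = -35$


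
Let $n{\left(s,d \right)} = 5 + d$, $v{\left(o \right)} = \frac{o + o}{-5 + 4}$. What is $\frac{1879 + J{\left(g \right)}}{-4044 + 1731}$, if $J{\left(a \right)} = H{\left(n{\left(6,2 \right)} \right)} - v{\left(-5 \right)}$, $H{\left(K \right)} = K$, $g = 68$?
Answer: $- \frac{1876}{2313} \approx -0.81107$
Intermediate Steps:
$v{\left(o \right)} = - 2 o$ ($v{\left(o \right)} = \frac{2 o}{-1} = 2 o \left(-1\right) = - 2 o$)
$J{\left(a \right)} = -3$ ($J{\left(a \right)} = \left(5 + 2\right) - \left(-2\right) \left(-5\right) = 7 - 10 = -3$)
$\frac{1879 + J{\left(g \right)}}{-4044 + 1731} = \frac{1879 - 3}{-4044 + 1731} = \frac{1876}{-2313} = 1876 \left(- \frac{1}{2313}\right) = - \frac{1876}{2313}$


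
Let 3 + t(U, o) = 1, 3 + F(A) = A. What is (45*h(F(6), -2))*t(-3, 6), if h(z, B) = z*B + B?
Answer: 720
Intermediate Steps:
F(A) = -3 + A
h(z, B) = B + B*z (h(z, B) = B*z + B = B + B*z)
t(U, o) = -2 (t(U, o) = -3 + 1 = -2)
(45*h(F(6), -2))*t(-3, 6) = (45*(-2*(1 + (-3 + 6))))*(-2) = (45*(-2*(1 + 3)))*(-2) = (45*(-2*4))*(-2) = (45*(-8))*(-2) = -360*(-2) = 720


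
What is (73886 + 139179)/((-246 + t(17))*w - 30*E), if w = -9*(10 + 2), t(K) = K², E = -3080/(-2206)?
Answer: -235010695/5168532 ≈ -45.470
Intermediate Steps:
E = 1540/1103 (E = -3080*(-1/2206) = 1540/1103 ≈ 1.3962)
w = -108 (w = -9*12 = -108)
(73886 + 139179)/((-246 + t(17))*w - 30*E) = (73886 + 139179)/((-246 + 17²)*(-108) - 30*1540/1103) = 213065/((-246 + 289)*(-108) - 46200/1103) = 213065/(43*(-108) - 46200/1103) = 213065/(-4644 - 46200/1103) = 213065/(-5168532/1103) = 213065*(-1103/5168532) = -235010695/5168532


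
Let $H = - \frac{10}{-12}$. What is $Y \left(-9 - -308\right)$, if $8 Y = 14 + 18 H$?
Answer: $\frac{8671}{8} \approx 1083.9$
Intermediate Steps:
$H = \frac{5}{6}$ ($H = \left(-10\right) \left(- \frac{1}{12}\right) = \frac{5}{6} \approx 0.83333$)
$Y = \frac{29}{8}$ ($Y = \frac{14 + 18 \cdot \frac{5}{6}}{8} = \frac{14 + 15}{8} = \frac{1}{8} \cdot 29 = \frac{29}{8} \approx 3.625$)
$Y \left(-9 - -308\right) = \frac{29 \left(-9 - -308\right)}{8} = \frac{29 \left(-9 + 308\right)}{8} = \frac{29}{8} \cdot 299 = \frac{8671}{8}$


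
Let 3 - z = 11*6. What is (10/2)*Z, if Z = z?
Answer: -315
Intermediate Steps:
z = -63 (z = 3 - 11*6 = 3 - 1*66 = 3 - 66 = -63)
Z = -63
(10/2)*Z = (10/2)*(-63) = (10*(1/2))*(-63) = 5*(-63) = -315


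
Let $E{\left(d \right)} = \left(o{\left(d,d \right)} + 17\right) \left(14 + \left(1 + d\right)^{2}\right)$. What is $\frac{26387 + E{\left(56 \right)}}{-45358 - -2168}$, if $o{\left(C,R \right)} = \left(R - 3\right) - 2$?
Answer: $- \frac{248271}{43190} \approx -5.7483$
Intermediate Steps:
$o{\left(C,R \right)} = -5 + R$ ($o{\left(C,R \right)} = \left(-3 + R\right) - 2 = -5 + R$)
$E{\left(d \right)} = \left(12 + d\right) \left(14 + \left(1 + d\right)^{2}\right)$ ($E{\left(d \right)} = \left(\left(-5 + d\right) + 17\right) \left(14 + \left(1 + d\right)^{2}\right) = \left(12 + d\right) \left(14 + \left(1 + d\right)^{2}\right)$)
$\frac{26387 + E{\left(56 \right)}}{-45358 - -2168} = \frac{26387 + \left(180 + 56^{3} + 14 \cdot 56^{2} + 39 \cdot 56\right)}{-45358 - -2168} = \frac{26387 + \left(180 + 175616 + 14 \cdot 3136 + 2184\right)}{-45358 + 2168} = \frac{26387 + \left(180 + 175616 + 43904 + 2184\right)}{-43190} = \left(26387 + 221884\right) \left(- \frac{1}{43190}\right) = 248271 \left(- \frac{1}{43190}\right) = - \frac{248271}{43190}$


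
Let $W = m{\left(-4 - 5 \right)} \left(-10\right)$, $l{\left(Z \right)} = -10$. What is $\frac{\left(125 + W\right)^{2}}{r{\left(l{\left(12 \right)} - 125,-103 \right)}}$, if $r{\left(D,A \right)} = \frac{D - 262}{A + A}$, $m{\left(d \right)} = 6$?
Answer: $\frac{870350}{397} \approx 2192.3$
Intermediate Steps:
$W = -60$ ($W = 6 \left(-10\right) = -60$)
$r{\left(D,A \right)} = \frac{-262 + D}{2 A}$
$\frac{\left(125 + W\right)^{2}}{r{\left(l{\left(12 \right)} - 125,-103 \right)}} = \frac{\left(125 - 60\right)^{2}}{\frac{1}{2} \frac{1}{-103} \left(-262 - 135\right)} = \frac{65^{2}}{\frac{1}{2} \left(- \frac{1}{103}\right) \left(-262 - 135\right)} = \frac{4225}{\frac{1}{2} \left(- \frac{1}{103}\right) \left(-262 - 135\right)} = \frac{4225}{\frac{1}{2} \left(- \frac{1}{103}\right) \left(-397\right)} = \frac{4225}{\frac{397}{206}} = 4225 \cdot \frac{206}{397} = \frac{870350}{397}$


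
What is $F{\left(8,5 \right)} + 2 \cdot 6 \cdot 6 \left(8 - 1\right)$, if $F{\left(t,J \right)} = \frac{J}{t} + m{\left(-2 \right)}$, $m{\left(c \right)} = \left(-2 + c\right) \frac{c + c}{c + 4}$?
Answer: $\frac{4101}{8} \approx 512.63$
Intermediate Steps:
$m{\left(c \right)} = \frac{2 c \left(-2 + c\right)}{4 + c}$ ($m{\left(c \right)} = \left(-2 + c\right) \frac{2 c}{4 + c} = \frac{2 c \left(-2 + c\right)}{4 + c}$)
$F{\left(t,J \right)} = 8 + \frac{J}{t}$ ($F{\left(t,J \right)} = \frac{J}{t} + 2 \left(-2\right) \frac{1}{4 - 2} \left(-2 - 2\right) = \frac{J}{t} + 2 \left(-2\right) \frac{1}{2} \left(-4\right) = \frac{J}{t} + 8 = 8 + \frac{J}{t}$)
$F{\left(8,5 \right)} + 2 \cdot 6 \cdot 6 \left(8 - 1\right) = \left(8 + \frac{5}{8}\right) + 2 \cdot 6 \cdot 6 \left(8 - 1\right) = \left(8 + 5 \cdot \frac{1}{8}\right) + 2 \cdot 36 \cdot 7 = \left(8 + \frac{5}{8}\right) + 72 \cdot 7 = \frac{69}{8} + 504 = \frac{4101}{8}$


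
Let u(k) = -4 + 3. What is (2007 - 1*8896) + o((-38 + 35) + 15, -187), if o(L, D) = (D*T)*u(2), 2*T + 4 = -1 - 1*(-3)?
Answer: -7076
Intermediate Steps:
T = -1 (T = -2 + (-1 - 1*(-3))/2 = -2 + (-1 + 3)/2 = -2 + (1/2)*2 = -2 + 1 = -1)
u(k) = -1
o(L, D) = D (o(L, D) = (D*(-1))*(-1) = -D*(-1) = D)
(2007 - 1*8896) + o((-38 + 35) + 15, -187) = (2007 - 1*8896) - 187 = (2007 - 8896) - 187 = -6889 - 187 = -7076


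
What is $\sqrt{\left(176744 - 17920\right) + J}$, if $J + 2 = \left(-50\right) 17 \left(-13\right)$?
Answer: $4 \sqrt{10617} \approx 412.16$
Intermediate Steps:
$J = 11048$ ($J = -2 + \left(-50\right) 17 \left(-13\right) = -2 - -11050 = -2 + 11050 = 11048$)
$\sqrt{\left(176744 - 17920\right) + J} = \sqrt{\left(176744 - 17920\right) + 11048} = \sqrt{158824 + 11048} = \sqrt{169872} = 4 \sqrt{10617}$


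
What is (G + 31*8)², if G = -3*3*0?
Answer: 61504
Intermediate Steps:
G = 0 (G = -9*0 = 0)
(G + 31*8)² = (0 + 31*8)² = (0 + 248)² = 248² = 61504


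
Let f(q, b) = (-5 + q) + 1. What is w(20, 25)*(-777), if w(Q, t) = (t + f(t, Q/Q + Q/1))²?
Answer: -1644132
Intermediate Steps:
f(q, b) = -4 + q
w(Q, t) = (-4 + 2*t)² (w(Q, t) = (t + (-4 + t))² = (-4 + 2*t)²)
w(20, 25)*(-777) = (4*(-2 + 25)²)*(-777) = (4*23²)*(-777) = (4*529)*(-777) = 2116*(-777) = -1644132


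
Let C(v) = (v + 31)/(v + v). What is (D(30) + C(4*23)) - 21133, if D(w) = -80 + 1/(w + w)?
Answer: -58545989/2760 ≈ -21212.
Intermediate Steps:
D(w) = -80 + 1/(2*w)
C(v) = (31 + v)/(2*v) (C(v) = (31 + v)/((2*v)) = (31 + v)*(1/(2*v)) = (31 + v)/(2*v))
(D(30) + C(4*23)) - 21133 = ((-80 + (½)/30) + (31 + 4*23)/(2*((4*23)))) - 21133 = ((-80 + (½)*(1/30)) + (½)*(31 + 92)/92) - 21133 = ((-80 + 1/60) + (½)*(1/92)*123) - 21133 = (-4799/60 + 123/184) - 21133 = -218909/2760 - 21133 = -58545989/2760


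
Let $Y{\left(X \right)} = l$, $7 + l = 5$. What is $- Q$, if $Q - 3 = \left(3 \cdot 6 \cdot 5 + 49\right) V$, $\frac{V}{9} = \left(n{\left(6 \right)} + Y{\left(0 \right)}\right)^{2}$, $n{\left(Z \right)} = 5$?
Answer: $-11262$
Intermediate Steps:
$l = -2$ ($l = -7 + 5 = -2$)
$Y{\left(X \right)} = -2$
$V = 81$ ($V = 9 \left(5 - 2\right)^{2} = 9 \cdot 3^{2} = 9 \cdot 9 = 81$)
$Q = 11262$ ($Q = 3 + \left(3 \cdot 6 \cdot 5 + 49\right) 81 = 3 + \left(18 \cdot 5 + 49\right) 81 = 3 + \left(90 + 49\right) 81 = 3 + 139 \cdot 81 = 3 + 11259 = 11262$)
$- Q = \left(-1\right) 11262 = -11262$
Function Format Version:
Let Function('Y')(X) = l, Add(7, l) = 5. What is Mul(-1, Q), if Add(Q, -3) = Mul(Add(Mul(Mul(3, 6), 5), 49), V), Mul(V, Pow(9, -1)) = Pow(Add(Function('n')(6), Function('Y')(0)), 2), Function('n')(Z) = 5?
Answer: -11262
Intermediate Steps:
l = -2 (l = Add(-7, 5) = -2)
Function('Y')(X) = -2
V = 81 (V = Mul(9, Pow(Add(5, -2), 2)) = Mul(9, Pow(3, 2)) = Mul(9, 9) = 81)
Q = 11262 (Q = Add(3, Mul(Add(Mul(Mul(3, 6), 5), 49), 81)) = Add(3, Mul(Add(Mul(18, 5), 49), 81)) = Add(3, Mul(Add(90, 49), 81)) = Add(3, Mul(139, 81)) = Add(3, 11259) = 11262)
Mul(-1, Q) = Mul(-1, 11262) = -11262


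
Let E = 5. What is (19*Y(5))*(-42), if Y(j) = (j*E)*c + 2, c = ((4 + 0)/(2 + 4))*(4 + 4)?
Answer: -107996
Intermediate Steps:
c = 16/3 (c = (4/6)*8 = (4*(⅙))*8 = (⅔)*8 = 16/3 ≈ 5.3333)
Y(j) = 2 + 80*j/3 (Y(j) = (j*5)*(16/3) + 2 = (5*j)*(16/3) + 2 = 80*j/3 + 2 = 2 + 80*j/3)
(19*Y(5))*(-42) = (19*(2 + (80/3)*5))*(-42) = (19*(2 + 400/3))*(-42) = (19*(406/3))*(-42) = (7714/3)*(-42) = -107996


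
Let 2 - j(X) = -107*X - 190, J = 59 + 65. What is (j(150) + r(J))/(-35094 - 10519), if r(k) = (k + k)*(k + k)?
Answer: -77746/45613 ≈ -1.7045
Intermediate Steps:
J = 124
j(X) = 192 + 107*X (j(X) = 2 - (-107*X - 190) = 2 - (-190 - 107*X) = 2 + (190 + 107*X) = 192 + 107*X)
r(k) = 4*k² (r(k) = (2*k)*(2*k) = 4*k²)
(j(150) + r(J))/(-35094 - 10519) = ((192 + 107*150) + 4*124²)/(-35094 - 10519) = ((192 + 16050) + 4*15376)/(-45613) = (16242 + 61504)*(-1/45613) = 77746*(-1/45613) = -77746/45613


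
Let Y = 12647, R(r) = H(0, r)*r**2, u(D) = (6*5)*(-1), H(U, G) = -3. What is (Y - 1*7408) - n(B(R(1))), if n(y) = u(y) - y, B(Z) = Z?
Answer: 5266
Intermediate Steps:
u(D) = -30 (u(D) = 30*(-1) = -30)
R(r) = -3*r**2
n(y) = -30 - y
(Y - 1*7408) - n(B(R(1))) = (12647 - 1*7408) - (-30 - (-3)*1**2) = (12647 - 7408) - (-30 - (-3)) = 5239 - (-30 - 1*(-3)) = 5239 - (-30 + 3) = 5239 - 1*(-27) = 5239 + 27 = 5266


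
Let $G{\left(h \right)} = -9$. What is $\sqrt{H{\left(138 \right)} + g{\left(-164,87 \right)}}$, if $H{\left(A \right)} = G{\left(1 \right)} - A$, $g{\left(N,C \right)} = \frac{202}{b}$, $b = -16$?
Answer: $\frac{i \sqrt{2554}}{4} \approx 12.634 i$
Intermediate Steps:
$g{\left(N,C \right)} = - \frac{101}{8}$ ($g{\left(N,C \right)} = \frac{202}{-16} = 202 \left(- \frac{1}{16}\right) = - \frac{101}{8}$)
$H{\left(A \right)} = -9 - A$
$\sqrt{H{\left(138 \right)} + g{\left(-164,87 \right)}} = \sqrt{\left(-9 - 138\right) - \frac{101}{8}} = \sqrt{-147 - \frac{101}{8}} = \sqrt{- \frac{1277}{8}} = \frac{i \sqrt{2554}}{4}$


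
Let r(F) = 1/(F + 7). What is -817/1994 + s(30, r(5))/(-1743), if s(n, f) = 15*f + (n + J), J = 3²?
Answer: -429797/993012 ≈ -0.43282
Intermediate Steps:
J = 9
r(F) = 1/(7 + F)
s(n, f) = 9 + n + 15*f (s(n, f) = 15*f + (n + 9) = 15*f + (9 + n) = 9 + n + 15*f)
-817/1994 + s(30, r(5))/(-1743) = -817/1994 + (9 + 30 + 15/(7 + 5))/(-1743) = -817*1/1994 + (9 + 30 + 15/12)*(-1/1743) = -817/1994 + (9 + 30 + 15*(1/12))*(-1/1743) = -817/1994 + (9 + 30 + 5/4)*(-1/1743) = -817/1994 + (161/4)*(-1/1743) = -817/1994 - 23/996 = -429797/993012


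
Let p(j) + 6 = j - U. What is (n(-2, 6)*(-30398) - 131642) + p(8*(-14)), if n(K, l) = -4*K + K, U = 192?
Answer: -314340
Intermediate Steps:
n(K, l) = -3*K
p(j) = -198 + j (p(j) = -6 + (j - 1*192) = -6 + (j - 192) = -6 + (-192 + j) = -198 + j)
(n(-2, 6)*(-30398) - 131642) + p(8*(-14)) = (-3*(-2)*(-30398) - 131642) + (-198 + 8*(-14)) = (6*(-30398) - 131642) + (-198 - 112) = (-182388 - 131642) - 310 = -314030 - 310 = -314340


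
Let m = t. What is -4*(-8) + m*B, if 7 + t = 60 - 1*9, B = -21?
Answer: -892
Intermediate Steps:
t = 44 (t = -7 + (60 - 1*9) = -7 + (60 - 9) = -7 + 51 = 44)
m = 44
-4*(-8) + m*B = -4*(-8) + 44*(-21) = 32 - 924 = -892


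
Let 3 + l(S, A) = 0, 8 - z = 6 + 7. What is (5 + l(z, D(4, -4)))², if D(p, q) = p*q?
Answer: 4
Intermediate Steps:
z = -5 (z = 8 - (6 + 7) = 8 - 1*13 = 8 - 13 = -5)
l(S, A) = -3 (l(S, A) = -3 + 0 = -3)
(5 + l(z, D(4, -4)))² = (5 - 3)² = 2² = 4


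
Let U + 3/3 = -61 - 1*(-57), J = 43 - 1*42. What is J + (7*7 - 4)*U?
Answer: -224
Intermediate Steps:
J = 1 (J = 43 - 42 = 1)
U = -5 (U = -1 + (-61 - 1*(-57)) = -1 + (-61 + 57) = -1 - 4 = -5)
J + (7*7 - 4)*U = 1 + (7*7 - 4)*(-5) = 1 + (49 - 4)*(-5) = 1 + 45*(-5) = 1 - 225 = -224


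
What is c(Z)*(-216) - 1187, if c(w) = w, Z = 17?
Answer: -4859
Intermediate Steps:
c(Z)*(-216) - 1187 = 17*(-216) - 1187 = -3672 - 1187 = -4859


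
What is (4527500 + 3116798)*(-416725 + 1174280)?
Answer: 5790976171390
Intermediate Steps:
(4527500 + 3116798)*(-416725 + 1174280) = 7644298*757555 = 5790976171390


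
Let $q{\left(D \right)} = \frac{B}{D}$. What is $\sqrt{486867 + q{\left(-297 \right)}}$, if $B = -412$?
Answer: $\frac{\sqrt{4771797063}}{99} \approx 697.76$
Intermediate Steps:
$q{\left(D \right)} = - \frac{412}{D}$
$\sqrt{486867 + q{\left(-297 \right)}} = \sqrt{486867 - \frac{412}{-297}} = \sqrt{486867 - - \frac{412}{297}} = \sqrt{486867 + \frac{412}{297}} = \sqrt{\frac{144599911}{297}} = \frac{\sqrt{4771797063}}{99}$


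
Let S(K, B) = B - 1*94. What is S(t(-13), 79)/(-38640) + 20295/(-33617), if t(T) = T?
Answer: -52246303/86597392 ≈ -0.60332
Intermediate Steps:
S(K, B) = -94 + B (S(K, B) = B - 94 = -94 + B)
S(t(-13), 79)/(-38640) + 20295/(-33617) = (-94 + 79)/(-38640) + 20295/(-33617) = -15*(-1/38640) + 20295*(-1/33617) = 1/2576 - 20295/33617 = -52246303/86597392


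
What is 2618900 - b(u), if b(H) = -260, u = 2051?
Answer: 2619160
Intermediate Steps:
2618900 - b(u) = 2618900 - 1*(-260) = 2618900 + 260 = 2619160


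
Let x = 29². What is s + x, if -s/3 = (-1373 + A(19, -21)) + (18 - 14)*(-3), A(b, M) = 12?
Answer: 4960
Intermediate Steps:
x = 841
s = 4119 (s = -3*((-1373 + 12) + (18 - 14)*(-3)) = -3*(-1361 + 4*(-3)) = -3*(-1361 - 12) = -3*(-1373) = 4119)
s + x = 4119 + 841 = 4960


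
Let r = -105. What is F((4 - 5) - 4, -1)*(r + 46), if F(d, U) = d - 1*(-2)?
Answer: 177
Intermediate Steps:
F(d, U) = 2 + d (F(d, U) = d + 2 = 2 + d)
F((4 - 5) - 4, -1)*(r + 46) = (2 + ((4 - 5) - 4))*(-105 + 46) = (2 + (-1 - 4))*(-59) = (2 - 5)*(-59) = -3*(-59) = 177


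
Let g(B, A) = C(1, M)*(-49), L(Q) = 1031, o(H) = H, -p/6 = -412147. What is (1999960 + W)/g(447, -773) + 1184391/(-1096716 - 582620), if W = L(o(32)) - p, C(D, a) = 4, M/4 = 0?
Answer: 28293978705/11755352 ≈ 2406.9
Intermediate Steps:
p = 2472882 (p = -6*(-412147) = 2472882)
M = 0 (M = 4*0 = 0)
g(B, A) = -196 (g(B, A) = 4*(-49) = -196)
W = -2471851 (W = 1031 - 1*2472882 = 1031 - 2472882 = -2471851)
(1999960 + W)/g(447, -773) + 1184391/(-1096716 - 582620) = (1999960 - 2471851)/(-196) + 1184391/(-1096716 - 582620) = -471891*(-1/196) + 1184391/(-1679336) = 67413/28 + 1184391*(-1/1679336) = 67413/28 - 1184391/1679336 = 28293978705/11755352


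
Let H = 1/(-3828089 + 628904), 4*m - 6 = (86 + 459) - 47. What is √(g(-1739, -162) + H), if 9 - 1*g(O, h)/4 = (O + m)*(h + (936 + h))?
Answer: √4490409423581721035/1066395 ≈ 1987.1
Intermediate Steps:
m = 126 (m = 3/2 + ((86 + 459) - 47)/4 = 3/2 + (545 - 47)/4 = 3/2 + (¼)*498 = 3/2 + 249/2 = 126)
g(O, h) = 36 - 4*(126 + O)*(936 + 2*h) (g(O, h) = 36 - 4*(O + 126)*(h + (936 + h)) = 36 - 4*(126 + O)*(936 + 2*h))
H = -1/3199185 (H = 1/(-3199185) = -1/3199185 ≈ -3.1258e-7)
√(g(-1739, -162) + H) = √((-471708 - 3744*(-1739) - 1008*(-162) - 8*(-1739)*(-162)) - 1/3199185) = √((-471708 + 6510816 + 163296 - 2253744) - 1/3199185) = √(3948660 - 1/3199185) = √(12632493842099/3199185) = √4490409423581721035/1066395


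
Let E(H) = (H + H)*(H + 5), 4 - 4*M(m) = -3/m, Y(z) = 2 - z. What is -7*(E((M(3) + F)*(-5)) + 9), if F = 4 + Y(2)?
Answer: -62979/8 ≈ -7872.4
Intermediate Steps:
F = 4 (F = 4 + (2 - 1*2) = 4 + (2 - 2) = 4 + 0 = 4)
M(m) = 1 + 3/(4*m) (M(m) = 1 - (-3)/(4*m) = 1 + 3/(4*m))
E(H) = 2*H*(5 + H) (E(H) = (2*H)*(5 + H) = 2*H*(5 + H))
-7*(E((M(3) + F)*(-5)) + 9) = -7*(2*(((3/4 + 3)/3 + 4)*(-5))*(5 + ((3/4 + 3)/3 + 4)*(-5)) + 9) = -7*(2*(((1/3)*(15/4) + 4)*(-5))*(5 + ((1/3)*(15/4) + 4)*(-5)) + 9) = -7*(2*((5/4 + 4)*(-5))*(5 + (5/4 + 4)*(-5)) + 9) = -7*(2*((21/4)*(-5))*(5 + (21/4)*(-5)) + 9) = -7*(2*(-105/4)*(5 - 105/4) + 9) = -7*(2*(-105/4)*(-85/4) + 9) = -7*(8925/8 + 9) = -7*8997/8 = -62979/8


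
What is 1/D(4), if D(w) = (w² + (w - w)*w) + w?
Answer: 1/20 ≈ 0.050000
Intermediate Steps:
D(w) = w + w² (D(w) = (w² + 0*w) + w = (w² + 0) + w = w² + w = w + w²)
1/D(4) = 1/(4*(1 + 4)) = 1/(4*5) = 1/20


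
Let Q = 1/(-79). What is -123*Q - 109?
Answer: -8488/79 ≈ -107.44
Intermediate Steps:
Q = -1/79 ≈ -0.012658
-123*Q - 109 = -123*(-1/79) - 109 = 123/79 - 109 = -8488/79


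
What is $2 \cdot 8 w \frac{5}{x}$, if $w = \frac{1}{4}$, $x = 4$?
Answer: $5$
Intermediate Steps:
$w = \frac{1}{4} \approx 0.25$
$2 \cdot 8 w \frac{5}{x} = 2 \cdot 8 \cdot \frac{1}{4} \cdot \frac{5}{4} = 2 \cdot 2 \cdot 5 \cdot \frac{1}{4} = 2 \cdot 2 \cdot \frac{5}{4} = 2 \cdot \frac{5}{2} = 5$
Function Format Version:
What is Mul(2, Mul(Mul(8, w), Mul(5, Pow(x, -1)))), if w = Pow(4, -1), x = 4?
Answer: 5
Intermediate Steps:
w = Rational(1, 4) ≈ 0.25000
Mul(2, Mul(Mul(8, w), Mul(5, Pow(x, -1)))) = Mul(2, Mul(Mul(8, Rational(1, 4)), Mul(5, Pow(4, -1)))) = Mul(2, Mul(2, Mul(5, Rational(1, 4)))) = Mul(2, Mul(2, Rational(5, 4))) = Mul(2, Rational(5, 2)) = 5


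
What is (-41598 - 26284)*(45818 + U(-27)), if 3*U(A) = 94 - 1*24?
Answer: -9335404168/3 ≈ -3.1118e+9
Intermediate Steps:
U(A) = 70/3 (U(A) = (94 - 1*24)/3 = (94 - 24)/3 = (⅓)*70 = 70/3)
(-41598 - 26284)*(45818 + U(-27)) = (-41598 - 26284)*(45818 + 70/3) = -67882*137524/3 = -9335404168/3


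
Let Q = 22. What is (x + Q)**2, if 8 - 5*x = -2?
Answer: 576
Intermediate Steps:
x = 2 (x = 8/5 - 1/5*(-2) = 8/5 + 2/5 = 2)
(x + Q)**2 = (2 + 22)**2 = 24**2 = 576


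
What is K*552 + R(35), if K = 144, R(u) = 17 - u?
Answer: 79470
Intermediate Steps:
K*552 + R(35) = 144*552 + (17 - 1*35) = 79488 + (17 - 35) = 79488 - 18 = 79470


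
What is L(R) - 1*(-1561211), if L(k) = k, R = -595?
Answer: 1560616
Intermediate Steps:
L(R) - 1*(-1561211) = -595 - 1*(-1561211) = -595 + 1561211 = 1560616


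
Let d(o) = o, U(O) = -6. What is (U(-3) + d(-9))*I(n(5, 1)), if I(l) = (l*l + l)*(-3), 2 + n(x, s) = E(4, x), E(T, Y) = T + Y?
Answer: 2520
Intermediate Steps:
n(x, s) = 2 + x (n(x, s) = -2 + (4 + x) = 2 + x)
I(l) = -3*l - 3*l**2 (I(l) = (l**2 + l)*(-3) = (l + l**2)*(-3) = -3*l - 3*l**2)
(U(-3) + d(-9))*I(n(5, 1)) = (-6 - 9)*(-3*(2 + 5)*(1 + (2 + 5))) = -(-45)*7*(1 + 7) = -(-45)*7*8 = -15*(-168) = 2520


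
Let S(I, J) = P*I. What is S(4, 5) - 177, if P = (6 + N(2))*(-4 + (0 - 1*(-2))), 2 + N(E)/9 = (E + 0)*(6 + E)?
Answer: -1233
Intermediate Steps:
N(E) = -18 + 9*E*(6 + E) (N(E) = -18 + 9*((E + 0)*(6 + E)) = -18 + 9*(E*(6 + E)) = -18 + 9*E*(6 + E))
P = -264 (P = (6 + (-18 + 9*2**2 + 54*2))*(-4 + (0 - 1*(-2))) = (6 + (-18 + 9*4 + 108))*(-4 + (0 + 2)) = (6 + (-18 + 36 + 108))*(-4 + 2) = (6 + 126)*(-2) = 132*(-2) = -264)
S(I, J) = -264*I
S(4, 5) - 177 = -264*4 - 177 = -1056 - 177 = -1233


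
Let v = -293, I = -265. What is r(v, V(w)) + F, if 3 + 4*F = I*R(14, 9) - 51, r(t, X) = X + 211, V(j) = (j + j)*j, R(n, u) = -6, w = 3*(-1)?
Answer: 613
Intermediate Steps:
w = -3
V(j) = 2*j**2 (V(j) = (2*j)*j = 2*j**2)
r(t, X) = 211 + X
F = 384 (F = -3/4 + (-265*(-6) - 51)/4 = -3/4 + (1590 - 51)/4 = -3/4 + (1/4)*1539 = -3/4 + 1539/4 = 384)
r(v, V(w)) + F = (211 + 2*(-3)**2) + 384 = (211 + 2*9) + 384 = (211 + 18) + 384 = 229 + 384 = 613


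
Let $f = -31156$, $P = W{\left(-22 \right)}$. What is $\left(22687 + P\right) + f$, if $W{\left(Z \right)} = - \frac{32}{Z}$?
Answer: $- \frac{93143}{11} \approx -8467.5$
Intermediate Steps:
$P = \frac{16}{11}$ ($P = - \frac{32}{-22} = \left(-32\right) \left(- \frac{1}{22}\right) = \frac{16}{11} \approx 1.4545$)
$\left(22687 + P\right) + f = \left(22687 + \frac{16}{11}\right) - 31156 = \frac{249573}{11} - 31156 = - \frac{93143}{11}$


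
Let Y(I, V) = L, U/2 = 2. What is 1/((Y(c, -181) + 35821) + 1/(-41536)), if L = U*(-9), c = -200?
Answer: 41536/1486365759 ≈ 2.7945e-5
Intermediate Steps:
U = 4 (U = 2*2 = 4)
L = -36 (L = 4*(-9) = -36)
Y(I, V) = -36
1/((Y(c, -181) + 35821) + 1/(-41536)) = 1/((-36 + 35821) + 1/(-41536)) = 1/(35785 - 1/41536) = 1/(1486365759/41536) = 41536/1486365759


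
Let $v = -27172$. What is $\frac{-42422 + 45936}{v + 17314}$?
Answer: $- \frac{1757}{4929} \approx -0.35646$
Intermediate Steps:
$\frac{-42422 + 45936}{v + 17314} = \frac{-42422 + 45936}{-27172 + 17314} = \frac{3514}{-9858} = 3514 \left(- \frac{1}{9858}\right) = - \frac{1757}{4929}$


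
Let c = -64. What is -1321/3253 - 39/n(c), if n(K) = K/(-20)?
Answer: -655471/52048 ≈ -12.594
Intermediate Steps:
n(K) = -K/20 (n(K) = K*(-1/20) = -K/20)
-1321/3253 - 39/n(c) = -1321/3253 - 39/((-1/20*(-64))) = -1321*1/3253 - 39/16/5 = -1321/3253 - 39*5/16 = -1321/3253 - 195/16 = -655471/52048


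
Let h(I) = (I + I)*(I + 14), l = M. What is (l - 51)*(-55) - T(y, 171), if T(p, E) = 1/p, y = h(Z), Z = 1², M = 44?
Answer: 11549/30 ≈ 384.97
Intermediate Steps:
l = 44
Z = 1
h(I) = 2*I*(14 + I) (h(I) = (2*I)*(14 + I) = 2*I*(14 + I))
y = 30 (y = 2*1*(14 + 1) = 2*1*15 = 30)
(l - 51)*(-55) - T(y, 171) = (44 - 51)*(-55) - 1/30 = -7*(-55) - 1*1/30 = 385 - 1/30 = 11549/30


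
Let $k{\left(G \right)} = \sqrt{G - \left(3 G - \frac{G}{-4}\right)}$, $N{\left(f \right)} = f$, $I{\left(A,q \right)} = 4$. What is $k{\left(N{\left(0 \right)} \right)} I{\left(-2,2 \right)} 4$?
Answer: $0$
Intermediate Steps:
$k{\left(G \right)} = \frac{3 \sqrt{- G}}{2}$ ($k{\left(G \right)} = \sqrt{G - \left(3 G - G \left(- \frac{1}{4}\right)\right)} = \sqrt{G - \frac{13 G}{4}} = \sqrt{- \frac{9 G}{4}} = \frac{3 \sqrt{- G}}{2}$)
$k{\left(N{\left(0 \right)} \right)} I{\left(-2,2 \right)} 4 = \frac{3 \sqrt{\left(-1\right) 0}}{2} \cdot 4 \cdot 4 = \frac{3 \sqrt{0}}{2} \cdot 4 \cdot 4 = \frac{3}{2} \cdot 0 \cdot 4 \cdot 4 = 0 \cdot 4 \cdot 4 = 0 \cdot 4 = 0$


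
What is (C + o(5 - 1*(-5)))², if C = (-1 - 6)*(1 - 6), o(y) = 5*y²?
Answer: 286225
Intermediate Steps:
C = 35 (C = -7*(-5) = 35)
(C + o(5 - 1*(-5)))² = (35 + 5*(5 - 1*(-5))²)² = (35 + 5*(5 + 5)²)² = (35 + 5*10²)² = (35 + 5*100)² = (35 + 500)² = 535² = 286225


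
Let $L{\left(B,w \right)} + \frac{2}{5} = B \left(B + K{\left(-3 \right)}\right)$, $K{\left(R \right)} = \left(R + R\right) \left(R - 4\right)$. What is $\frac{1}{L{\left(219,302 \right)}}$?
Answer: $\frac{5}{285793} \approx 1.7495 \cdot 10^{-5}$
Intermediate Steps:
$K{\left(R \right)} = 2 R \left(-4 + R\right)$
$L{\left(B,w \right)} = - \frac{2}{5} + B \left(42 + B\right)$ ($L{\left(B,w \right)} = - \frac{2}{5} + B \left(B + 2 \left(-3\right) \left(-4 - 3\right)\right) = - \frac{2}{5} + B \left(B + 2 \left(-3\right) \left(-7\right)\right) = - \frac{2}{5} + B \left(B + 42\right) = - \frac{2}{5} + B \left(42 + B\right)$)
$\frac{1}{L{\left(219,302 \right)}} = \frac{1}{- \frac{2}{5} + 219^{2} + 42 \cdot 219} = \frac{1}{- \frac{2}{5} + 47961 + 9198} = \frac{1}{\frac{285793}{5}} = \frac{5}{285793}$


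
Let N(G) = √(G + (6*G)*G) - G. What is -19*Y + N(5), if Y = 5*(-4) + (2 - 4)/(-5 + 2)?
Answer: 1087/3 + √155 ≈ 374.78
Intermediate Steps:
Y = -58/3 (Y = -20 - 2/(-3) = -20 - 2*(-⅓) = -20 + ⅔ = -58/3 ≈ -19.333)
N(G) = √(G + 6*G²) - G
-19*Y + N(5) = -19*(-58/3) + (√(5*(1 + 6*5)) - 1*5) = 1102/3 + (√(5*(1 + 30)) - 5) = 1102/3 + (√(5*31) - 5) = 1102/3 + (√155 - 5) = 1102/3 + (-5 + √155) = 1087/3 + √155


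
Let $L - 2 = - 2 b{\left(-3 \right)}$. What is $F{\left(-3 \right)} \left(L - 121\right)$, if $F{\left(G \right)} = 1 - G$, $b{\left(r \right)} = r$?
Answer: $-452$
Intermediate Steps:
$L = 8$ ($L = 2 - -6 = 2 + 6 = 8$)
$F{\left(-3 \right)} \left(L - 121\right) = \left(1 - -3\right) \left(8 - 121\right) = \left(1 + 3\right) \left(-113\right) = 4 \left(-113\right) = -452$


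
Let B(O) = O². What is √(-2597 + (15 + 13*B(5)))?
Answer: I*√2257 ≈ 47.508*I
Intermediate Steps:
√(-2597 + (15 + 13*B(5))) = √(-2597 + (15 + 13*5²)) = √(-2597 + (15 + 13*25)) = √(-2597 + (15 + 325)) = √(-2597 + 340) = √(-2257) = I*√2257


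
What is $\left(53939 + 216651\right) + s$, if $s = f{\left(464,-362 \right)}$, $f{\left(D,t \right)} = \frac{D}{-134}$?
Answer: $\frac{18129298}{67} \approx 2.7059 \cdot 10^{5}$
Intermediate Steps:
$f{\left(D,t \right)} = - \frac{D}{134}$ ($f{\left(D,t \right)} = D \left(- \frac{1}{134}\right) = - \frac{D}{134}$)
$s = - \frac{232}{67}$ ($s = \left(- \frac{1}{134}\right) 464 = - \frac{232}{67} \approx -3.4627$)
$\left(53939 + 216651\right) + s = \left(53939 + 216651\right) - \frac{232}{67} = 270590 - \frac{232}{67} = \frac{18129298}{67}$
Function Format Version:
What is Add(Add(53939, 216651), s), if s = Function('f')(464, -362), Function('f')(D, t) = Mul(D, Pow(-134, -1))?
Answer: Rational(18129298, 67) ≈ 2.7059e+5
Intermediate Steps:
Function('f')(D, t) = Mul(Rational(-1, 134), D) (Function('f')(D, t) = Mul(D, Rational(-1, 134)) = Mul(Rational(-1, 134), D))
s = Rational(-232, 67) (s = Mul(Rational(-1, 134), 464) = Rational(-232, 67) ≈ -3.4627)
Add(Add(53939, 216651), s) = Add(Add(53939, 216651), Rational(-232, 67)) = Add(270590, Rational(-232, 67)) = Rational(18129298, 67)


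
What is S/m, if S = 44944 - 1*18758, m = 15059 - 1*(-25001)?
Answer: 13093/20030 ≈ 0.65367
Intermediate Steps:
m = 40060 (m = 15059 + 25001 = 40060)
S = 26186 (S = 44944 - 18758 = 26186)
S/m = 26186/40060 = 26186*(1/40060) = 13093/20030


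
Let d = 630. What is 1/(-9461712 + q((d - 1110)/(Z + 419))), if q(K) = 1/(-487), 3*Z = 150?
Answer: -487/4607853745 ≈ -1.0569e-7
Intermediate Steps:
Z = 50 (Z = (⅓)*150 = 50)
q(K) = -1/487
1/(-9461712 + q((d - 1110)/(Z + 419))) = 1/(-9461712 - 1/487) = 1/(-4607853745/487) = -487/4607853745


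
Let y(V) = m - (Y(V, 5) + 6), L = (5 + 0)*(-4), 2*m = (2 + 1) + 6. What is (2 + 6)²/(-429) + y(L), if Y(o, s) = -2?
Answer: 301/858 ≈ 0.35082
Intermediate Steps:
m = 9/2 (m = ((2 + 1) + 6)/2 = (3 + 6)/2 = (½)*9 = 9/2 ≈ 4.5000)
L = -20 (L = 5*(-4) = -20)
y(V) = ½ (y(V) = 9/2 - (-2 + 6) = 9/2 - 1*4 = 9/2 - 4 = ½)
(2 + 6)²/(-429) + y(L) = (2 + 6)²/(-429) + ½ = 8²*(-1/429) + ½ = 64*(-1/429) + ½ = -64/429 + ½ = 301/858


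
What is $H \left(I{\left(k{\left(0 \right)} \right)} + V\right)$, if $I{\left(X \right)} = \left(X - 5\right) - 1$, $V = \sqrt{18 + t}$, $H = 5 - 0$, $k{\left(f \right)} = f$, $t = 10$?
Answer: $-30 + 10 \sqrt{7} \approx -3.5425$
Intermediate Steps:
$H = 5$ ($H = 5 + 0 = 5$)
$V = 2 \sqrt{7}$ ($V = \sqrt{18 + 10} = \sqrt{28} = 2 \sqrt{7} \approx 5.2915$)
$I{\left(X \right)} = -6 + X$ ($I{\left(X \right)} = \left(-5 + X\right) - 1 = -6 + X$)
$H \left(I{\left(k{\left(0 \right)} \right)} + V\right) = 5 \left(\left(-6 + 0\right) + 2 \sqrt{7}\right) = 5 \left(-6 + 2 \sqrt{7}\right) = -30 + 10 \sqrt{7}$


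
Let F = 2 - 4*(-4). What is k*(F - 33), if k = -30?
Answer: 450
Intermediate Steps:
F = 18 (F = 2 + 16 = 18)
k*(F - 33) = -30*(18 - 33) = -30*(-15) = 450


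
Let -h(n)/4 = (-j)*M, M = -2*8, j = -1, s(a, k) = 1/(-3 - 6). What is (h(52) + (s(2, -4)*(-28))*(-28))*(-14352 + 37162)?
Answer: -4744480/9 ≈ -5.2716e+5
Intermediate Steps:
s(a, k) = -⅑ (s(a, k) = 1/(-9) = -⅑)
M = -16
h(n) = 64 (h(n) = -4*(-1*(-1))*(-16) = -4*(-16) = 64)
(h(52) + (s(2, -4)*(-28))*(-28))*(-14352 + 37162) = (64 - ⅑*(-28)*(-28))*(-14352 + 37162) = (64 + (28/9)*(-28))*22810 = (64 - 784/9)*22810 = -208/9*22810 = -4744480/9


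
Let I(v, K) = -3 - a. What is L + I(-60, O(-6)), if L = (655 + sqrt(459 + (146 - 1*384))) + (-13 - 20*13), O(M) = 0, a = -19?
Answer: 398 + sqrt(221) ≈ 412.87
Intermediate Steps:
I(v, K) = 16 (I(v, K) = -3 - 1*(-19) = -3 + 19 = 16)
L = 382 + sqrt(221) (L = (655 + sqrt(459 + (146 - 384))) + (-13 - 260) = (655 + sqrt(459 - 238)) - 273 = (655 + sqrt(221)) - 273 = 382 + sqrt(221) ≈ 396.87)
L + I(-60, O(-6)) = (382 + sqrt(221)) + 16 = 398 + sqrt(221)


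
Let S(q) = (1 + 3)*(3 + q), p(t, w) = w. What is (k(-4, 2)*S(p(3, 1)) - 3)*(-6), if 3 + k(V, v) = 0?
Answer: 306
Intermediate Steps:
S(q) = 12 + 4*q (S(q) = 4*(3 + q) = 12 + 4*q)
k(V, v) = -3 (k(V, v) = -3 + 0 = -3)
(k(-4, 2)*S(p(3, 1)) - 3)*(-6) = (-3*(12 + 4*1) - 3)*(-6) = (-3*(12 + 4) - 3)*(-6) = (-3*16 - 3)*(-6) = (-48 - 3)*(-6) = -51*(-6) = 306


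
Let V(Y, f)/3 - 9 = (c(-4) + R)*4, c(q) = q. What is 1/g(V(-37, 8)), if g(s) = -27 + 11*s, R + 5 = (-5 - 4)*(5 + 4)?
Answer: -1/11610 ≈ -8.6133e-5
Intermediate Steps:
R = -86 (R = -5 + (-5 - 4)*(5 + 4) = -5 - 9*9 = -5 - 81 = -86)
V(Y, f) = -1053 (V(Y, f) = 27 + 3*((-4 - 86)*4) = 27 + 3*(-90*4) = 27 + 3*(-360) = 27 - 1080 = -1053)
1/g(V(-37, 8)) = 1/(-27 + 11*(-1053)) = 1/(-27 - 11583) = 1/(-11610) = -1/11610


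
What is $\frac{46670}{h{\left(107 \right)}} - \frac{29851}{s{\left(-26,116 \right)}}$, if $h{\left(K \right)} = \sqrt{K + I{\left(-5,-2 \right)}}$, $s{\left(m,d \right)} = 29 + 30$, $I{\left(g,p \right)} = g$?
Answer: $- \frac{29851}{59} + \frac{23335 \sqrt{102}}{51} \approx 4115.1$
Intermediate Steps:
$s{\left(m,d \right)} = 59$
$h{\left(K \right)} = \sqrt{-5 + K}$ ($h{\left(K \right)} = \sqrt{K - 5} = \sqrt{-5 + K}$)
$\frac{46670}{h{\left(107 \right)}} - \frac{29851}{s{\left(-26,116 \right)}} = \frac{46670}{\sqrt{-5 + 107}} - \frac{29851}{59} = \frac{46670}{\sqrt{102}} - \frac{29851}{59} = 46670 \frac{\sqrt{102}}{102} - \frac{29851}{59} = \frac{23335 \sqrt{102}}{51} - \frac{29851}{59} = - \frac{29851}{59} + \frac{23335 \sqrt{102}}{51}$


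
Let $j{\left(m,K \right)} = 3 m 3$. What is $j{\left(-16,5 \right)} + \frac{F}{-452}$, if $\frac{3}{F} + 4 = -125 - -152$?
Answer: $- \frac{1497027}{10396} \approx -144.0$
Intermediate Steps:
$j{\left(m,K \right)} = 9 m$
$F = \frac{3}{23}$ ($F = \frac{3}{-4 - -27} = \frac{3}{-4 + \left(-125 + 152\right)} = \frac{3}{-4 + 27} = \frac{3}{23} \approx 0.13043$)
$j{\left(-16,5 \right)} + \frac{F}{-452} = 9 \left(-16\right) + \frac{3}{23 \left(-452\right)} = -144 + \frac{3}{23} \left(- \frac{1}{452}\right) = -144 - \frac{3}{10396} = - \frac{1497027}{10396}$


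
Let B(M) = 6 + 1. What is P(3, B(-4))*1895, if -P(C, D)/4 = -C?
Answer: 22740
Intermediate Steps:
B(M) = 7
P(C, D) = 4*C (P(C, D) = -(-4)*C = 4*C)
P(3, B(-4))*1895 = (4*3)*1895 = 12*1895 = 22740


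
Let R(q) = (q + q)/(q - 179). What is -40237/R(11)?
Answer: 3379908/11 ≈ 3.0726e+5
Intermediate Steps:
R(q) = 2*q/(-179 + q) (R(q) = (2*q)/(-179 + q) = 2*q/(-179 + q))
-40237/R(11) = -40237/(2*11/(-179 + 11)) = -40237/(2*11/(-168)) = -40237/(2*11*(-1/168)) = -40237/(-11/84) = -40237*(-84/11) = 3379908/11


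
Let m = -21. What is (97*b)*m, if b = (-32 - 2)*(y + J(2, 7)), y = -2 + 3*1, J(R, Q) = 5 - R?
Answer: 277032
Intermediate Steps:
y = 1 (y = -2 + 3 = 1)
b = -136 (b = (-32 - 2)*(1 + (5 - 1*2)) = -34*(1 + (5 - 2)) = -34*(1 + 3) = -34*4 = -136)
(97*b)*m = (97*(-136))*(-21) = -13192*(-21) = 277032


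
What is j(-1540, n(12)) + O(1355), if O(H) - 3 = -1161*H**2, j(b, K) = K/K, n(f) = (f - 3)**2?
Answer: -2131625021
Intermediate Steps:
n(f) = (-3 + f)**2
j(b, K) = 1
O(H) = 3 - 1161*H**2
j(-1540, n(12)) + O(1355) = 1 + (3 - 1161*1355**2) = 1 + (3 - 1161*1836025) = 1 + (3 - 2131625025) = 1 - 2131625022 = -2131625021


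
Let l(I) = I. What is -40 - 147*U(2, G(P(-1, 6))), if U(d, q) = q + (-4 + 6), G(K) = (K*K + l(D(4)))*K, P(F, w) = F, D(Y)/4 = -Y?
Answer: -2539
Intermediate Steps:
D(Y) = -4*Y (D(Y) = 4*(-Y) = -4*Y)
G(K) = K*(-16 + K²) (G(K) = (K*K - 4*4)*K = (K² - 16)*K = (-16 + K²)*K = K*(-16 + K²))
U(d, q) = 2 + q (U(d, q) = q + 2 = 2 + q)
-40 - 147*U(2, G(P(-1, 6))) = -40 - 147*(2 - (-16 + (-1)²)) = -40 - 147*(2 - (-16 + 1)) = -40 - 147*(2 - 1*(-15)) = -40 - 147*(2 + 15) = -40 - 147*17 = -40 - 2499 = -2539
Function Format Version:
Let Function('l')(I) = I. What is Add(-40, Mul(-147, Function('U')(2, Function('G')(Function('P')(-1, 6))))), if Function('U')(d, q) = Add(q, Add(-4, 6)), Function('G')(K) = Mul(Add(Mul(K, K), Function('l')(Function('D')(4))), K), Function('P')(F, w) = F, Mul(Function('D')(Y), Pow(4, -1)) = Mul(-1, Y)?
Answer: -2539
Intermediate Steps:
Function('D')(Y) = Mul(-4, Y) (Function('D')(Y) = Mul(4, Mul(-1, Y)) = Mul(-4, Y))
Function('G')(K) = Mul(K, Add(-16, Pow(K, 2))) (Function('G')(K) = Mul(Add(Mul(K, K), Mul(-4, 4)), K) = Mul(Add(Pow(K, 2), -16), K) = Mul(Add(-16, Pow(K, 2)), K) = Mul(K, Add(-16, Pow(K, 2))))
Function('U')(d, q) = Add(2, q) (Function('U')(d, q) = Add(q, 2) = Add(2, q))
Add(-40, Mul(-147, Function('U')(2, Function('G')(Function('P')(-1, 6))))) = Add(-40, Mul(-147, Add(2, Mul(-1, Add(-16, Pow(-1, 2)))))) = Add(-40, Mul(-147, Add(2, Mul(-1, Add(-16, 1))))) = Add(-40, Mul(-147, Add(2, Mul(-1, -15)))) = Add(-40, Mul(-147, Add(2, 15))) = Add(-40, Mul(-147, 17)) = Add(-40, -2499) = -2539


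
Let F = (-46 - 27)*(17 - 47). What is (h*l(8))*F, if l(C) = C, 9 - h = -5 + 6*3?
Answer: -70080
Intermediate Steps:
h = -4 (h = 9 - (-5 + 6*3) = 9 - (-5 + 18) = 9 - 1*13 = 9 - 13 = -4)
F = 2190 (F = -73*(-30) = 2190)
(h*l(8))*F = -4*8*2190 = -32*2190 = -70080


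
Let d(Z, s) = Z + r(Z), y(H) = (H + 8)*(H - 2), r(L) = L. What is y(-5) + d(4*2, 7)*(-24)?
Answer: -405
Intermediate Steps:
y(H) = (-2 + H)*(8 + H) (y(H) = (8 + H)*(-2 + H) = (-2 + H)*(8 + H))
d(Z, s) = 2*Z (d(Z, s) = Z + Z = 2*Z)
y(-5) + d(4*2, 7)*(-24) = (-16 + (-5)² + 6*(-5)) + (2*(4*2))*(-24) = (-16 + 25 - 30) + (2*8)*(-24) = -21 + 16*(-24) = -21 - 384 = -405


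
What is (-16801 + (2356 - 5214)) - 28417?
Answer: -48076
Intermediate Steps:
(-16801 + (2356 - 5214)) - 28417 = (-16801 - 2858) - 28417 = -19659 - 28417 = -48076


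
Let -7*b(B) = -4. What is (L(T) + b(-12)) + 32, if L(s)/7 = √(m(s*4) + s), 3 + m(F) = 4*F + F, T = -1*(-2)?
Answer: 228/7 + 7*√39 ≈ 76.286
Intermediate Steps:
b(B) = 4/7 (b(B) = -⅐*(-4) = 4/7)
T = 2
m(F) = -3 + 5*F (m(F) = -3 + (4*F + F) = -3 + 5*F)
L(s) = 7*√(-3 + 21*s) (L(s) = 7*√((-3 + 5*(s*4)) + s) = 7*√((-3 + 5*(4*s)) + s) = 7*√((-3 + 20*s) + s) = 7*√(-3 + 21*s))
(L(T) + b(-12)) + 32 = (7*√(-3 + 21*2) + 4/7) + 32 = (7*√(-3 + 42) + 4/7) + 32 = (7*√39 + 4/7) + 32 = (4/7 + 7*√39) + 32 = 228/7 + 7*√39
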